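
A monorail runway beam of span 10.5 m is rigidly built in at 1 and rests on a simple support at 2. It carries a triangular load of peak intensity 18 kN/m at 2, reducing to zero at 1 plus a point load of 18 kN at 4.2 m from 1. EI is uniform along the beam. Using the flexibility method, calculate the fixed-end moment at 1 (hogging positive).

M_1 = 152.1 kN·m

Take the reaction at 2 as the redundant and release it; the primary structure is a cantilever fixed at 1.
Deflection at 2 on the released cantilever, summing each load's contribution:
  triangular load, peak 18 at the free end: 11w₀L⁴/(120EI) = 20056/EI
  point load 18 at a = 4.2: Pa²(3L − a)/(6EI) = 1445/EI
  δ_0 = 21501/EI
Flexibility coefficient — unit upward force at 2: δ_{22} = L³/(3EI) = 385.9/EI.
The prop prevents deflection at 2: R_2 = δ_0/δ_{22} = 21501/385.9 = 55.72 kN.
Moment equilibrium about 1: M_1 = Σ(load moments about 1) − R_2·L = 737.1 − 55.72×10.5 = 152.1 kN·m.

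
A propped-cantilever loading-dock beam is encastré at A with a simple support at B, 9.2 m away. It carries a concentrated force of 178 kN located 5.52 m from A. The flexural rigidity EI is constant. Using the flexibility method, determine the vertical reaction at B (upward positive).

Take the reaction at B as the redundant and release it; the primary structure is a cantilever fixed at A.
Downward deflection at the released point B due to the loads:
  point load 178 at a = 5.52: Pa²(3L − a)/(6EI) = 19959/EI
Tip deflection under a unit load at B: L³/(3EI) = 259.6/EI.
The prop prevents deflection at B: R_B = δ_0/δ_{BB} = 19959/259.6 = 76.9 kN.

R_B = 76.9 kN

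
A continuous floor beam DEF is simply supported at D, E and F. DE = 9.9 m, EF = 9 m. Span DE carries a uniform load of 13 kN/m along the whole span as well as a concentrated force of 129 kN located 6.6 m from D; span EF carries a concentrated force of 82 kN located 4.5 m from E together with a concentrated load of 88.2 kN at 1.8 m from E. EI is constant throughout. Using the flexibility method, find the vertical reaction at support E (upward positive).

Release continuity at E by inserting a hinge; the redundant is the internal moment M_E. The primary structure is two simply-supported spans DE and EF.
End slopes at the hinge E, treating each span as simply supported:
  span DE: UDL 13: wL³/(24EI) = 525.6/EI
  span DE: point load 129 at a = 6.6: Pab(L + a)/(6LEI) = 780.5/EI
  span EF: point load 82 at a = 4.5: Pab(L + b)/(6LEI) = 415.1/EI
  span EF: point load 88.2 at a = 1.8: Pab(L + b)/(6LEI) = 342.9/EI
  relative rotation θ_0 = (1306 + 758)/EI = 2064/EI
A unit hogging moment at E produces rotation L₁/(3EI) + L₂/(3EI) = 6.3/EI.
Compatibility: M_E·(L₁+L₂)/(3EI) = θ_0, giving M_E = 327.6 kN·m (hogging).
Span DE, ΣM about D with M_E applied at E: R_E^{DE}·9.9 = 1488 + 327.6, so R_E^{DE} = 183.4 kN and R_D = 257.7 − 183.4 = 74.26 kN.
Span EF, ΣM about F: R_E^{EF}·9 = 1004 + 327.6, so R_E^{EF} = 148 kN and R_F = 170.2 − 148 = 22.24 kN.
R_E = 183.4 + 148 = 331.4 kN.

R_E = 331.4 kN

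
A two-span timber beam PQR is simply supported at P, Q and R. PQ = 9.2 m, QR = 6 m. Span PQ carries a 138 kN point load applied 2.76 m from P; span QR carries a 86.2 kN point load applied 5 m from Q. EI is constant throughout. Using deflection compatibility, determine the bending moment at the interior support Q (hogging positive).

Take M_Q as the redundant. Released structure: two simple spans PQ and QR with a hinge at Q.
Discontinuity in slope at Q on the released structure — sum the simple-span end rotations:
  span PQ: point load 138 at a = 2.76: Pab(L + a)/(6LEI) = 531.5/EI
  span QR: point load 86.2 at a = 5: Pab(L + b)/(6LEI) = 83.81/EI
  relative rotation θ_0 = (531.5 + 83.81)/EI = 615.3/EI
A unit hogging moment at Q produces rotation L₁/(3EI) + L₂/(3EI) = 5.067/EI.
Slope continuity at Q: θ_0 = M_Q·5.067/EI, so M_Q = 615.3/5.067 = 121.4 kN·m (hogging).

M_Q = 121.4 kN·m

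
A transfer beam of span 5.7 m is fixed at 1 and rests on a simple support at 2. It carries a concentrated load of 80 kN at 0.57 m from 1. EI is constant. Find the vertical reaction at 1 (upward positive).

R_1 = 78.84 kN

Choose R_2 as the redundant. The primary structure is the cantilever fixed at 1.
Deflection at 2 on the released cantilever, summing each load's contribution:
  point load 80 at a = 0.57: Pa²(3L − a)/(6EI) = 71.61/EI
Tip deflection under a unit load at 2: L³/(3EI) = 61.73/EI.
The prop prevents deflection at 2: R_2 = δ_0/δ_{22} = 71.61/61.73 = 1.16 kN.
Vertical equilibrium: R_1 = ΣP − R_2 = 80 − 1.16 = 78.84 kN.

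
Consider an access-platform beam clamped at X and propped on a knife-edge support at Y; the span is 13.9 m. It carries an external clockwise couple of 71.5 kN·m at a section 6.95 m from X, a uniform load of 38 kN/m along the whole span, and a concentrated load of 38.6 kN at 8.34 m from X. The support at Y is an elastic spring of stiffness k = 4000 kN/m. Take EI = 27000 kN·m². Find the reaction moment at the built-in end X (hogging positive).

M_X = 1022 kN·m

Choose R_Y as the redundant. The primary structure is the cantilever fixed at X.
Deflection at Y on the released cantilever, summing each load's contribution:
  clockwise couple 71.5 at a = 6.95: M₀a(2L − a)/(2EI) = 5180/EI
  UDL 38: wL⁴/(8EI) = 177318/EI
  point load 38.6 at a = 8.34: Pa²(3L − a)/(6EI) = 14928/EI
  δ_0 = 197426/EI
Flexibility coefficient — unit upward force at Y: δ_{YY} = L³/(3EI) = 895.2/EI.
With EI = 27000 kN·m²: δ_0 = 7.3121 m and δ_{YY} = 0.033156 m/kN.
Compatibility — the spring shortens by R_Y/k under the reaction it provides: δ_0 − R_Y·δ_{YY} = R_Y/k. With 1/k = 0.00025 m/kN, R_Y = δ_0 / (δ_{YY} + 1/k) = 7.3121 / (0.033156 + 0.00025) = 218.9 kN.
Moment equilibrium about X: M_X = Σ(load moments about X) − R_Y·L = 4064 − 218.9×13.9 = 1022 kN·m.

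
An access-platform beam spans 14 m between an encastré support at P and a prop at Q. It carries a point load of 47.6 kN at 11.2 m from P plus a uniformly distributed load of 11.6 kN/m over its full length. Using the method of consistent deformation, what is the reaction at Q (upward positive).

R_Q = 94.41 kN

Take the reaction at Q as the redundant and release it; the primary structure is a cantilever fixed at P.
Free-end deflection of the primary structure under the applied loading (downward +):
  point load 47.6 at a = 11.2: Pa²(3L − a)/(6EI) = 30651/EI
  UDL 11.6: wL⁴/(8EI) = 55703/EI
  δ_0 = 86354/EI
Flexibility coefficient — unit upward force at Q: δ_{QQ} = L³/(3EI) = 914.7/EI.
The prop prevents deflection at Q: R_Q = δ_0/δ_{QQ} = 86354/914.7 = 94.41 kN.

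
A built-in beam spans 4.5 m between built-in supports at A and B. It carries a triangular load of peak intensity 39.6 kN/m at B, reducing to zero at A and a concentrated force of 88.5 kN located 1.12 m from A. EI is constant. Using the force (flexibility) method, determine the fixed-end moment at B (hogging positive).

M_B = 58.62 kN·m

Take the two fixed-end moments M_A, M_B as redundants; the released structure is the simple span AB.
Simple-span end rotations at A and B under the given loads:
  at A: triangular load, peak 39.6: 7w₀L³/(360EI) = 70.17/EI
  at B: triangular load, peak 39.6: w₀L³/(45EI) = 80.19/EI
  at A: point load 88.5 at a = 1.12: Pab(L + b)/(6LEI) = 97.78/EI
  at B: point load 88.5 at a = 1.12: Pab(L + a)/(6LEI) = 69.73/EI
  θ_A0 = 167.9/EI,  θ_B0 = 149.9/EI
Flexibility coefficients: a unit moment at one end gives L/(3EI) there and L/(6EI) at the far end, so f₁₁ = f₂₂ = 1.5/EI and f₁₂ = f₂₁ = 0.75/EI.
Compatibility — zero rotation at each built-in end:
  1.5 M_A + 0.75 M_B = 167.9
  0.75 M_A + 1.5 M_B = 149.9
Solving the pair gives M_A = 82.65 kN·m and M_B = 58.62 kN·m (hogging).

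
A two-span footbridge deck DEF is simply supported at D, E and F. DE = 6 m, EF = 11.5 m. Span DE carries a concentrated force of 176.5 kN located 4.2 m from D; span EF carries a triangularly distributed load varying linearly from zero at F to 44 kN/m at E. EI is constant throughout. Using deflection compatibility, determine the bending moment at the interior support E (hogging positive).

Take M_E as the redundant. Released structure: two simple spans DE and EF with a hinge at E.
End slopes at the hinge E, treating each span as simply supported:
  span DE: point load 176.5 at a = 4.2: Pab(L + a)/(6LEI) = 378.1/EI
  span EF: triangular load, peak 44: w₀L³/(45EI) = 1487/EI
  relative rotation θ_0 = (378.1 + 1487)/EI = 1865/EI
A unit hogging moment at E produces rotation L₁/(3EI) + L₂/(3EI) = 5.833/EI.
Compatibility: M_E·(L₁+L₂)/(3EI) = θ_0, giving M_E = 319.7 kN·m (hogging).

M_E = 319.7 kN·m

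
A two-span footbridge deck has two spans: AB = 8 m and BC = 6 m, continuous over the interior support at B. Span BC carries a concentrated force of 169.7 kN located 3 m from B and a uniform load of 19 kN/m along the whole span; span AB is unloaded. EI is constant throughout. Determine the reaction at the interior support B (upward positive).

Take M_B as the redundant. Released structure: two simple spans AB and BC with a hinge at B.
End slopes at the hinge B, treating each span as simply supported:
  span BC: point load 169.7 at a = 3: Pab(L + b)/(6LEI) = 381.8/EI
  span BC: UDL 19: wL³/(24EI) = 171/EI
  relative rotation θ_0 = (0 + 552.8)/EI = 552.8/EI
A unit hogging moment at B produces rotation L₁/(3EI) + L₂/(3EI) = 4.667/EI.
Slope continuity at B: θ_0 = M_B·4.667/EI, so M_B = 552.8/4.667 = 118.5 kN·m (hogging).
Span AB, ΣM about A with M_B applied at B: R_B^{AB}·8 = 0 + 118.5, so R_B^{AB} = 14.81 kN and R_A = 0 − 14.81 = -14.81 kN.
Span BC, ΣM about C: R_B^{BC}·6 = 851.1 + 118.5, so R_B^{BC} = 161.6 kN and R_C = 283.7 − 161.6 = 122.1 kN.
R_B = 14.81 + 161.6 = 176.4 kN.

R_B = 176.4 kN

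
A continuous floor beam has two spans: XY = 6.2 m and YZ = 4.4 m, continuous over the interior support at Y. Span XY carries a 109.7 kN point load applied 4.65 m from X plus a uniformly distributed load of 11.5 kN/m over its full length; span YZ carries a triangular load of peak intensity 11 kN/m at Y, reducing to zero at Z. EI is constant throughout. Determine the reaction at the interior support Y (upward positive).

Insert a hinge at Y; M_Y is the redundant, and each span becomes simply supported.
Rotations at Y on the released spans (each span's end-slope, ×1/EI):
  span XY: point load 109.7 at a = 4.65: Pab(L + a)/(6LEI) = 230.6/EI
  span XY: UDL 11.5: wL³/(24EI) = 114.2/EI
  span YZ: triangular load, peak 11: w₀L³/(45EI) = 20.82/EI
  relative rotation θ_0 = (344.8 + 20.82)/EI = 365.6/EI
A unit hogging moment at Y produces rotation L₁/(3EI) + L₂/(3EI) = 3.533/EI.
Compatibility: M_Y·(L₁+L₂)/(3EI) = θ_0, giving M_Y = 103.5 kN·m (hogging).
Span XY, ΣM about X with M_Y applied at Y: R_Y^{XY}·6.2 = 731.1 + 103.5, so R_Y^{XY} = 134.6 kN and R_X = 181 − 134.6 = 46.38 kN.
Span YZ, ΣM about Z: R_Y^{YZ}·4.4 = 70.99 + 103.5, so R_Y^{YZ} = 39.65 kN and R_Z = 24.2 − 39.65 = -15.45 kN.
R_Y = 134.6 + 39.65 = 174.3 kN.

R_Y = 174.3 kN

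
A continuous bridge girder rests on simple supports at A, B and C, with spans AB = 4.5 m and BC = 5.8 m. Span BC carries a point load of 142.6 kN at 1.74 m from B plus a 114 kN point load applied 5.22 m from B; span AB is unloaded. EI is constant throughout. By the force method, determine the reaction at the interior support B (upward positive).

Release continuity at B by inserting a hinge; the redundant is the internal moment M_B. The primary structure is two simply-supported spans AB and BC.
End slopes at the hinge B, treating each span as simply supported:
  span BC: point load 142.6 at a = 1.74: Pab(L + b)/(6LEI) = 285.4/EI
  span BC: point load 114 at a = 5.22: Pab(L + b)/(6LEI) = 63.28/EI
  relative rotation θ_0 = (0 + 348.7)/EI = 348.7/EI
A unit hogging moment at B produces rotation L₁/(3EI) + L₂/(3EI) = 3.433/EI.
Compatibility: M_B·(L₁+L₂)/(3EI) = θ_0, giving M_B = 101.6 kN·m (hogging).
Span AB, ΣM about A with M_B applied at B: R_B^{AB}·4.5 = 0 + 101.6, so R_B^{AB} = 22.57 kN and R_A = 0 − 22.57 = -22.57 kN.
Span BC, ΣM about C: R_B^{BC}·5.8 = 645.1 + 101.6, so R_B^{BC} = 128.7 kN and R_C = 256.6 − 128.7 = 127.9 kN.
R_B = 22.57 + 128.7 = 151.3 kN.

R_B = 151.3 kN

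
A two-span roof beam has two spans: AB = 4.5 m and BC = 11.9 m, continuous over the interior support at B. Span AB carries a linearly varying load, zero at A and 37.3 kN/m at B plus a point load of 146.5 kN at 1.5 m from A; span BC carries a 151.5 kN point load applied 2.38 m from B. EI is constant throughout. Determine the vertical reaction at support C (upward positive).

Release continuity at B by inserting a hinge; the redundant is the internal moment M_B. The primary structure is two simply-supported spans AB and BC.
Rotations at B on the released spans (each span's end-slope, ×1/EI):
  span AB: triangular load, peak 37.3: w₀L³/(45EI) = 75.53/EI
  span AB: point load 146.5 at a = 1.5: Pab(L + a)/(6LEI) = 146.5/EI
  span BC: point load 151.5 at a = 2.38: Pab(L + b)/(6LEI) = 1030/EI
  relative rotation θ_0 = (222 + 1030)/EI = 1252/EI
A unit hogging moment at B produces rotation L₁/(3EI) + L₂/(3EI) = 5.467/EI.
Slope continuity at B: θ_0 = M_B·5.467/EI, so M_B = 1252/5.467 = 229 kN·m (hogging).
Span BC, ΣM about C: R_B^{BC}·11.9 = 1442 + 229, so R_B^{BC} = 140.4 kN and R_C = 151.5 − 140.4 = 11.06 kN.

R_C = 11.06 kN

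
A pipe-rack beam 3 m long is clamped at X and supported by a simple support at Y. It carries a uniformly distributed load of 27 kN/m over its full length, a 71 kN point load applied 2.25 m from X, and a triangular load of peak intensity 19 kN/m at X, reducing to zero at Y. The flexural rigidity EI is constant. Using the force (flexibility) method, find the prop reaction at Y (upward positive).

R_Y = 81 kN

Release the roller at Y. Primary structure: cantilever fixed at X.
Deflection at Y on the released cantilever, summing each load's contribution:
  UDL 27: wL⁴/(8EI) = 273.4/EI
  point load 71 at a = 2.25: Pa²(3L − a)/(6EI) = 404.4/EI
  triangular load, peak 19 at the fixed end: w₀L⁴/(30EI) = 51.3/EI
  δ_0 = 729/EI
Tip deflection under a unit load at Y: L³/(3EI) = 9/EI.
Compatibility at Y: δ_0 − R_Y·δ_{YY} = 0, so R_Y = 729/9 = 81 kN.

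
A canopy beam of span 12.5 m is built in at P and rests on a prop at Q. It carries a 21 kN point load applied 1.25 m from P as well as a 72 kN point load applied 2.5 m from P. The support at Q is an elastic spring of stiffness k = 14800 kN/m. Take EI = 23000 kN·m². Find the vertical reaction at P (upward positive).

Choose R_Q as the redundant. The primary structure is the cantilever fixed at P.
Free-end deflection of the primary structure under the applied loading (downward +):
  point load 21 at a = 1.25: Pa²(3L − a)/(6EI) = 198.2/EI
  point load 72 at a = 2.5: Pa²(3L − a)/(6EI) = 2625/EI
  δ_0 = 2823/EI
Flexibility coefficient — unit upward force at Q: δ_{QQ} = L³/(3EI) = 651/EI.
With EI = 23000 kN·m²: δ_0 = 0.12275 m and δ_{QQ} = 0.028306 m/kN.
Compatibility — the spring shortens by R_Q/k under the reaction it provides: δ_0 − R_Q·δ_{QQ} = R_Q/k. With 1/k = 0.000068 m/kN, R_Q = δ_0 / (δ_{QQ} + 1/k) = 0.12275 / (0.028306 + 0.000068) = 4.326 kN.
Vertical equilibrium: R_P = ΣP − R_Q = 93 − 4.326 = 88.67 kN.

R_P = 88.67 kN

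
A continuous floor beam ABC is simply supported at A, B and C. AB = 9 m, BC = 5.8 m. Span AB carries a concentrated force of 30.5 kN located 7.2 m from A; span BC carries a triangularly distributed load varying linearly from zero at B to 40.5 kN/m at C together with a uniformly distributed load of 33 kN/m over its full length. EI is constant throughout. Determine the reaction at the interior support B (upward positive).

Release continuity at B by inserting a hinge; the redundant is the internal moment M_B. The primary structure is two simply-supported spans AB and BC.
Discontinuity in slope at B on the released structure — sum the simple-span end rotations:
  span AB: point load 30.5 at a = 7.2: Pab(L + a)/(6LEI) = 118.6/EI
  span BC: triangular load, peak 40.5: 7w₀L³/(360EI) = 153.7/EI
  span BC: UDL 33: wL³/(24EI) = 268.3/EI
  relative rotation θ_0 = (118.6 + 421.9)/EI = 540.5/EI
A unit hogging moment at B produces rotation L₁/(3EI) + L₂/(3EI) = 4.933/EI.
Slope continuity at B: θ_0 = M_B·4.933/EI, so M_B = 540.5/4.933 = 109.6 kN·m (hogging).
Span AB, ΣM about A with M_B applied at B: R_B^{AB}·9 = 219.6 + 109.6, so R_B^{AB} = 36.57 kN and R_A = 30.5 − 36.57 = -6.074 kN.
Span BC, ΣM about C: R_B^{BC}·5.8 = 782.1 + 109.6, so R_B^{BC} = 153.7 kN and R_C = 308.9 − 153.7 = 155.1 kN.
R_B = 36.57 + 153.7 = 190.3 kN.

R_B = 190.3 kN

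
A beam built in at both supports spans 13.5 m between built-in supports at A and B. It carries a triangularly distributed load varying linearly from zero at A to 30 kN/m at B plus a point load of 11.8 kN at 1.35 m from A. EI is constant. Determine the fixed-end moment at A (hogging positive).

Release both end moments; the primary structure is a simply-supported span AB with redundants M_A and M_B.
On the primary (simply-supported) span, the end slopes from the loading are:
  at A: triangular load, peak 30: 7w₀L³/(360EI) = 1435/EI
  at B: triangular load, peak 30: w₀L³/(45EI) = 1640/EI
  at A: point load 11.8 at a = 1.35: Pab(L + b)/(6LEI) = 61.29/EI
  at B: point load 11.8 at a = 1.35: Pab(L + a)/(6LEI) = 35.48/EI
  θ_A0 = 1497/EI,  θ_B0 = 1676/EI
Flexibility coefficients: a unit moment at one end gives L/(3EI) there and L/(6EI) at the far end, so f₁₁ = f₂₂ = 4.5/EI and f₁₂ = f₂₁ = 2.25/EI.
Compatibility — zero rotation at each built-in end:
  4.5 M_A + 2.25 M_B = 1497
  2.25 M_A + 4.5 M_B = 1676
Solving the pair gives M_A = 195.2 kN·m and M_B = 274.8 kN·m (hogging).

M_A = 195.2 kN·m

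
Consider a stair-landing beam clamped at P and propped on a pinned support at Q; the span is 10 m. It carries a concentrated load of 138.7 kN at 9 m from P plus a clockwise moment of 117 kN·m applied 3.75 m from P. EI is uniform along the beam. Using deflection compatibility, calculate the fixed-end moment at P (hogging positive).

Choose R_Q as the redundant. The primary structure is the cantilever fixed at P.
Deflection at Q on the released cantilever, summing each load's contribution:
  point load 138.7 at a = 9: Pa²(3L − a)/(6EI) = 39321/EI
  clockwise couple 117 at a = 3.75: M₀a(2L − a)/(2EI) = 3565/EI
  δ_0 = 42886/EI
Tip deflection under a unit load at Q: L³/(3EI) = 333.3/EI.
Compatibility at Q: δ_0 − R_Q·δ_{QQ} = 0, so R_Q = 42886/333.3 = 128.7 kN.
Moment equilibrium about P: M_P = Σ(load moments about P) − R_Q·L = 1365 − 128.7×10 = 78.71 kN·m.

M_P = 78.71 kN·m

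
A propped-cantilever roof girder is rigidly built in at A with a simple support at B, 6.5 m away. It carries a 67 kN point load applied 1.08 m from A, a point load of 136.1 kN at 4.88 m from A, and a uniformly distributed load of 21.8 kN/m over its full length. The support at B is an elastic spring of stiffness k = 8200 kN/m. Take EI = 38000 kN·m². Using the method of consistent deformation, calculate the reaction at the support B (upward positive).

Release the roller at B. Primary structure: cantilever fixed at A.
Downward deflection at the released point B due to the loads:
  point load 67 at a = 1.08: Pa²(3L − a)/(6EI) = 239.9/EI
  point load 136.1 at a = 4.88: Pa²(3L − a)/(6EI) = 7898/EI
  UDL 21.8: wL⁴/(8EI) = 4864/EI
  δ_0 = 13002/EI
Flexibility coefficient — unit upward force at B: δ_{BB} = L³/(3EI) = 91.54/EI.
With EI = 38000 kN·m²: δ_0 = 0.34215 m and δ_{BB} = 0.002409 m/kN.
Compatibility — the spring shortens by R_B/k under the reaction it provides: δ_0 − R_B·δ_{BB} = R_B/k. With 1/k = 0.000122 m/kN, R_B = δ_0 / (δ_{BB} + 1/k) = 0.34215 / (0.002409 + 0.000122) = 135.2 kN.

R_B = 135.2 kN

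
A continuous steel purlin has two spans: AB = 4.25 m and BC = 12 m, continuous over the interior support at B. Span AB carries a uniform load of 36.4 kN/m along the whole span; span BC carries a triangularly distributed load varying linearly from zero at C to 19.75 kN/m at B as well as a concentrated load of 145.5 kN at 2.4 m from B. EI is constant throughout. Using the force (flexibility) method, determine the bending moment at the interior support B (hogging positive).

Take M_B as the redundant. Released structure: two simple spans AB and BC with a hinge at B.
Rotations at B on the released spans (each span's end-slope, ×1/EI):
  span AB: UDL 36.4: wL³/(24EI) = 116.4/EI
  span BC: triangular load, peak 19.75: w₀L³/(45EI) = 758.4/EI
  span BC: point load 145.5 at a = 2.4: Pab(L + b)/(6LEI) = 1006/EI
  relative rotation θ_0 = (116.4 + 1764)/EI = 1881/EI
A unit hogging moment at B produces rotation L₁/(3EI) + L₂/(3EI) = 5.417/EI.
Compatibility: M_B·(L₁+L₂)/(3EI) = θ_0, giving M_B = 347.2 kN·m (hogging).

M_B = 347.2 kN·m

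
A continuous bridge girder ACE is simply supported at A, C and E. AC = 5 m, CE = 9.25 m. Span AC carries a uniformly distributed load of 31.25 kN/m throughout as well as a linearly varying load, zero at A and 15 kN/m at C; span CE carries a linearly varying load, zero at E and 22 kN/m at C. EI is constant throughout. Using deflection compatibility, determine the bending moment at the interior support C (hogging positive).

Release continuity at C by inserting a hinge; the redundant is the internal moment M_C. The primary structure is two simply-supported spans AC and CE.
Rotations at C on the released spans (each span's end-slope, ×1/EI):
  span AC: UDL 31.25: wL³/(24EI) = 162.8/EI
  span AC: triangular load, peak 15: w₀L³/(45EI) = 41.67/EI
  span CE: triangular load, peak 22: w₀L³/(45EI) = 386.9/EI
  relative rotation θ_0 = (204.4 + 386.9)/EI = 591.4/EI
A unit hogging moment at C produces rotation L₁/(3EI) + L₂/(3EI) = 4.75/EI.
Slope continuity at C: θ_0 = M_C·4.75/EI, so M_C = 591.4/4.75 = 124.5 kN·m (hogging).

M_C = 124.5 kN·m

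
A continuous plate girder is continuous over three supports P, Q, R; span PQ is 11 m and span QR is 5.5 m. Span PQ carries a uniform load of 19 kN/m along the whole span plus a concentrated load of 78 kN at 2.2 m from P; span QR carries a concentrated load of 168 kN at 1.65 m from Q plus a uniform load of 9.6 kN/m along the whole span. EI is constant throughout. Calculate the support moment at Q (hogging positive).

M_Q = 313.6 kN·m

Take M_Q as the redundant. Released structure: two simple spans PQ and QR with a hinge at Q.
Discontinuity in slope at Q on the released structure — sum the simple-span end rotations:
  span PQ: UDL 19: wL³/(24EI) = 1054/EI
  span PQ: point load 78 at a = 2.2: Pab(L + a)/(6LEI) = 302/EI
  span QR: point load 168 at a = 1.65: Pab(L + b)/(6LEI) = 302.4/EI
  span QR: UDL 9.6: wL³/(24EI) = 66.55/EI
  relative rotation θ_0 = (1356 + 368.9)/EI = 1725/EI
A unit hogging moment at Q produces rotation L₁/(3EI) + L₂/(3EI) = 5.5/EI.
Slope continuity at Q: θ_0 = M_Q·5.5/EI, so M_Q = 1725/5.5 = 313.6 kN·m (hogging).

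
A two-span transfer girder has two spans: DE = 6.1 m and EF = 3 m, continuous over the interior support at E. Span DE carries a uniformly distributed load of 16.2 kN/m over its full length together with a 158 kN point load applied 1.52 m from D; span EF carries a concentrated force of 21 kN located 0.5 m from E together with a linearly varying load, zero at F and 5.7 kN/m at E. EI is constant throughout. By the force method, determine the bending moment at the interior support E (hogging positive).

M_E = 129.8 kN·m

Release continuity at E by inserting a hinge; the redundant is the internal moment M_E. The primary structure is two simply-supported spans DE and EF.
Rotations at E on the released spans (each span's end-slope, ×1/EI):
  span DE: UDL 16.2: wL³/(24EI) = 153.2/EI
  span DE: point load 158 at a = 1.52: Pab(L + a)/(6LEI) = 229/EI
  span EF: point load 21 at a = 0.5: Pab(L + b)/(6LEI) = 8.021/EI
  span EF: triangular load, peak 5.7: w₀L³/(45EI) = 3.42/EI
  relative rotation θ_0 = (382.2 + 11.44)/EI = 393.7/EI
A unit hogging moment at E produces rotation L₁/(3EI) + L₂/(3EI) = 3.033/EI.
Slope continuity at E: θ_0 = M_E·3.033/EI, so M_E = 393.7/3.033 = 129.8 kN·m (hogging).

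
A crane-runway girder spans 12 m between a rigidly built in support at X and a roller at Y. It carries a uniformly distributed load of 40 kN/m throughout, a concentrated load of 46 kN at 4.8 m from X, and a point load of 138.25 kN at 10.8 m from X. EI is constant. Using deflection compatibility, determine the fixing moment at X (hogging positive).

M_X = 908.1 kN·m

Take the reaction at Y as the redundant and release it; the primary structure is a cantilever fixed at X.
Downward deflection at the released point Y due to the loads:
  UDL 40: wL⁴/(8EI) = 103680/EI
  point load 46 at a = 4.8: Pa²(3L − a)/(6EI) = 5511/EI
  point load 138.25 at a = 10.8: Pa²(3L − a)/(6EI) = 67727/EI
  δ_0 = 176918/EI
Flexibility coefficient — unit upward force at Y: δ_{YY} = L³/(3EI) = 576/EI.
Compatibility at Y: δ_0 − R_Y·δ_{YY} = 0, so R_Y = 176918/576 = 307.1 kN.
Moment equilibrium about X: M_X = Σ(load moments about X) − R_Y·L = 4594 − 307.1×12 = 908.1 kN·m.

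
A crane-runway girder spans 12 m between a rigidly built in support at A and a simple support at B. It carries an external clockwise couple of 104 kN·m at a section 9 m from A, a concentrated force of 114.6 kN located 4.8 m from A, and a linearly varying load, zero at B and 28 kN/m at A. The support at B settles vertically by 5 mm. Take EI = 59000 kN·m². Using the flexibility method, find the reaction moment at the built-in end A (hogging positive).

M_A = 496.7 kN·m

Choose R_B as the redundant. The primary structure is the cantilever fixed at A.
Downward deflection at the released point B due to the loads:
  clockwise couple 104 at a = 9: M₀a(2L − a)/(2EI) = 7020/EI
  point load 114.6 at a = 4.8: Pa²(3L − a)/(6EI) = 13730/EI
  triangular load, peak 28 at the fixed end: w₀L⁴/(30EI) = 19354/EI
  δ_0 = 40104/EI
Flexibility coefficient — unit upward force at B: δ_{BB} = L³/(3EI) = 576/EI.
With EI = 59000 kN·m²: δ_0 = 0.67972 m and δ_{BB} = 0.009763 m/kN.
Compatibility — the beam at B must follow the support down by 0.005 m: δ_0 − R_B·δ_{BB} = 0.005, so R_B = (0.67972 − 0.005)/0.009763 = 69.11 kN.
Moment equilibrium about A: M_A = Σ(load moments about A) − R_B·L = 1326 − 69.11×12 = 496.7 kN·m.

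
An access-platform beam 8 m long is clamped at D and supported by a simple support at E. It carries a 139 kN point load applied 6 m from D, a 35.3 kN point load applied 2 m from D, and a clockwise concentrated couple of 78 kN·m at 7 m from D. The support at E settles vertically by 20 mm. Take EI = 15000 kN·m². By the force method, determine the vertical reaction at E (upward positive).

R_E = 103.6 kN

Release the roller at E. Primary structure: cantilever fixed at D.
Downward deflection at the released point E due to the loads:
  point load 139 at a = 6: Pa²(3L − a)/(6EI) = 15012/EI
  point load 35.3 at a = 2: Pa²(3L − a)/(6EI) = 517.7/EI
  clockwise couple 78 at a = 7: M₀a(2L − a)/(2EI) = 2457/EI
  δ_0 = 17987/EI
Tip deflection under a unit load at E: L³/(3EI) = 170.7/EI.
With EI = 15000 kN·m²: δ_0 = 1.1991 m and δ_{EE} = 0.011378 m/kN.
Compatibility — the beam at E must follow the support down by 0.02 m: δ_0 − R_E·δ_{EE} = 0.02, so R_E = (1.1991 − 0.02)/0.011378 = 103.6 kN.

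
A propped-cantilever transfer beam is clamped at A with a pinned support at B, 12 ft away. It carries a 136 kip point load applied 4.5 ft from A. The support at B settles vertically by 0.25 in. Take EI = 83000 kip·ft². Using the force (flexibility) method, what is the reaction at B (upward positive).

Remove the prop at B; the released (primary) structure is a cantilever built in at A.
Deflection at B on the released cantilever, summing each load's contribution:
  point load 136 at a = 4.5: Pa²(3L − a)/(6EI) = 14458/EI
Tip deflection under a unit load at B: L³/(3EI) = 576/EI.
With EI = 83000 kip·ft²: δ_0 = 0.1742 ft and δ_{BB} = 0.00694 ft/kip.
Compatibility — the beam at B must follow the support down by 0.02083 ft: δ_0 − R_B·δ_{BB} = 0.02083, so R_B = (0.1742 − 0.02083)/0.00694 = 22.1 kip.

R_B = 22.1 kip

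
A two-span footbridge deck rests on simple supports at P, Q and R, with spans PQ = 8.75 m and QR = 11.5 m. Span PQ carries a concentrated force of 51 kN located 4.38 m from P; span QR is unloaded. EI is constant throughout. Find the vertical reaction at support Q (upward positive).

Release continuity at Q by inserting a hinge; the redundant is the internal moment M_Q. The primary structure is two simply-supported spans PQ and QR.
End slopes at the hinge Q, treating each span as simply supported:
  span PQ: point load 51 at a = 4.38: Pab(L + a)/(6LEI) = 244.1/EI
  relative rotation θ_0 = (244.1 + 0)/EI = 244.1/EI
A unit hogging moment at Q produces rotation L₁/(3EI) + L₂/(3EI) = 6.75/EI.
Slope continuity at Q: θ_0 = M_Q·6.75/EI, so M_Q = 244.1/6.75 = 36.17 kN·m (hogging).
Span PQ, ΣM about P with M_Q applied at Q: R_Q^{PQ}·8.75 = 223.4 + 36.17, so R_Q^{PQ} = 29.66 kN and R_P = 51 − 29.66 = 21.34 kN.
Span QR, ΣM about R: R_Q^{QR}·11.5 = 0 + 36.17, so R_Q^{QR} = 3.145 kN and R_R = 0 − 3.145 = -3.145 kN.
R_Q = 29.66 + 3.145 = 32.81 kN.

R_Q = 32.81 kN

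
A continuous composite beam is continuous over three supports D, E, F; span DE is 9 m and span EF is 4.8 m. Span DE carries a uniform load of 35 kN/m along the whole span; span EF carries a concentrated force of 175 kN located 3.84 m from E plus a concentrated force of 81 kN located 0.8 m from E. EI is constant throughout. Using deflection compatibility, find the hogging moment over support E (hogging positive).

M_E = 276.4 kN·m

Take M_E as the redundant. Released structure: two simple spans DE and EF with a hinge at E.
Discontinuity in slope at E on the released structure — sum the simple-span end rotations:
  span DE: UDL 35: wL³/(24EI) = 1063/EI
  span EF: point load 175 at a = 3.84: Pab(L + b)/(6LEI) = 129/EI
  span EF: point load 81 at a = 0.8: Pab(L + b)/(6LEI) = 79.2/EI
  relative rotation θ_0 = (1063 + 208.2)/EI = 1271/EI
A unit hogging moment at E produces rotation L₁/(3EI) + L₂/(3EI) = 4.6/EI.
Slope continuity at E: θ_0 = M_E·4.6/EI, so M_E = 1271/4.6 = 276.4 kN·m (hogging).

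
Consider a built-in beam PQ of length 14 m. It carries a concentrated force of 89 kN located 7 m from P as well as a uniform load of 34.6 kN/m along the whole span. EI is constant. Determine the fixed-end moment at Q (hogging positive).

Take the two fixed-end moments M_P, M_Q as redundants; the released structure is the simple span PQ.
End rotations of the released simple span under the applied load (×1/EI):
  at P: point load 89 at a = 7: Pab(L + b)/(6LEI) = 1090/EI
  at Q: point load 89 at a = 7: Pab(L + a)/(6LEI) = 1090/EI
  at P: UDL 34.6: wL³/(24EI) = 3956/EI
  at Q: UDL 34.6: wL³/(24EI) = 3956/EI
  θ_P0 = 5046/EI,  θ_Q0 = 5046/EI
Flexibility coefficients: a unit moment at one end gives L/(3EI) there and L/(6EI) at the far end, so f₁₁ = f₂₂ = 4.667/EI and f₁₂ = f₂₁ = 2.333/EI.
Compatibility — zero rotation at each built-in end:
  4.667 M_P + 2.333 M_Q = 5046
  2.333 M_P + 4.667 M_Q = 5046
Solving the pair gives M_P = 720.9 kN·m and M_Q = 720.9 kN·m (hogging).

M_Q = 720.9 kN·m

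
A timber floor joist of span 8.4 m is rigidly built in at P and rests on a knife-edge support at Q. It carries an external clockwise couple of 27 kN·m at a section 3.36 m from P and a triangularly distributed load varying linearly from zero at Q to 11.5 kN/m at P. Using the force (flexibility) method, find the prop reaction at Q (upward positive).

Take the reaction at Q as the redundant and release it; the primary structure is a cantilever fixed at P.
Downward deflection at the released point Q due to the loads:
  clockwise couple 27 at a = 3.36: M₀a(2L − a)/(2EI) = 609.6/EI
  triangular load, peak 11.5 at the fixed end: w₀L⁴/(30EI) = 1909/EI
  δ_0 = 2518/EI
Flexibility coefficient — unit upward force at Q: δ_{QQ} = L³/(3EI) = 197.6/EI.
Compatibility at Q: δ_0 − R_Q·δ_{QQ} = 0, so R_Q = 2518/197.6 = 12.75 kN.

R_Q = 12.75 kN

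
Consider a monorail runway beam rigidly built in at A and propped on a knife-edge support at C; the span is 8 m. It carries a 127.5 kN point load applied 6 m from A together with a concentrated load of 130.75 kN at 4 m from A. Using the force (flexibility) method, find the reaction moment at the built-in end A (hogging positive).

Remove the prop at C; the released (primary) structure is a cantilever built in at A.
Free-end deflection of the primary structure under the applied loading (downward +):
  point load 127.5 at a = 6: Pa²(3L − a)/(6EI) = 13770/EI
  point load 130.75 at a = 4: Pa²(3L − a)/(6EI) = 6973/EI
  δ_0 = 20743/EI
Tip deflection under a unit load at C: L³/(3EI) = 170.7/EI.
Compatibility at C: δ_0 − R_C·δ_{CC} = 0, so R_C = 20743/170.7 = 121.5 kN.
Moment equilibrium about A: M_A = Σ(load moments about A) − R_C·L = 1288 − 121.5×8 = 315.7 kN·m.

M_A = 315.7 kN·m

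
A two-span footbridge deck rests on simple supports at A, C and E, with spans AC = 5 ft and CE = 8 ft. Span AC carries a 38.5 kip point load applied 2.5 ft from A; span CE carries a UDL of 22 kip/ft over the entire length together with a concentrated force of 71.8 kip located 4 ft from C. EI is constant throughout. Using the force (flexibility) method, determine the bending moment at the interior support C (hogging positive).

M_C = 188.5 kip·ft

Take M_C as the redundant. Released structure: two simple spans AC and CE with a hinge at C.
Rotations at C on the released spans (each span's end-slope, ×1/EI):
  span AC: point load 38.5 at a = 2.5: Pab(L + a)/(6LEI) = 60.16/EI
  span CE: UDL 22: wL³/(24EI) = 469.3/EI
  span CE: point load 71.8 at a = 4: Pab(L + b)/(6LEI) = 287.2/EI
  relative rotation θ_0 = (60.16 + 756.5)/EI = 816.7/EI
A unit hogging moment at C produces rotation L₁/(3EI) + L₂/(3EI) = 4.333/EI.
Slope continuity at C: θ_0 = M_C·4.333/EI, so M_C = 816.7/4.333 = 188.5 kip·ft (hogging).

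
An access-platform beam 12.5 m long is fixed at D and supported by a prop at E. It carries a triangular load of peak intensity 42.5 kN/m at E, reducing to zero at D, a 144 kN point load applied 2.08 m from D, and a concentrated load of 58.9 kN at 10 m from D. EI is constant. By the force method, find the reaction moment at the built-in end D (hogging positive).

Release the roller at E. Primary structure: cantilever fixed at D.
Free-end deflection of the primary structure under the applied loading (downward +):
  triangular load, peak 42.5 at the free end: 11w₀L⁴/(120EI) = 95113/EI
  point load 144 at a = 2.08: Pa²(3L − a)/(6EI) = 3678/EI
  point load 58.9 at a = 10: Pa²(3L − a)/(6EI) = 26996/EI
  δ_0 = 125787/EI
Tip deflection under a unit load at E: L³/(3EI) = 651/EI.
The prop prevents deflection at E: R_E = δ_0/δ_{EE} = 125787/651 = 193.2 kN.
Moment equilibrium about D: M_D = Σ(load moments about D) − R_E·L = 3102 − 193.2×12.5 = 687 kN·m.

M_D = 687 kN·m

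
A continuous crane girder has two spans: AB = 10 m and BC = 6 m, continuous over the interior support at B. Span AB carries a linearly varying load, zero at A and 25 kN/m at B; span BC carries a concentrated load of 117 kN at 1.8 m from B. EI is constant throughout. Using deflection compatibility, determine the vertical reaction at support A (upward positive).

R_A = 26.55 kN

Release continuity at B by inserting a hinge; the redundant is the internal moment M_B. The primary structure is two simply-supported spans AB and BC.
Rotations at B on the released spans (each span's end-slope, ×1/EI):
  span AB: triangular load, peak 25: w₀L³/(45EI) = 555.6/EI
  span BC: point load 117 at a = 1.8: Pab(L + b)/(6LEI) = 250.6/EI
  relative rotation θ_0 = (555.6 + 250.6)/EI = 806.2/EI
A unit hogging moment at B produces rotation L₁/(3EI) + L₂/(3EI) = 5.333/EI.
Slope continuity at B: θ_0 = M_B·5.333/EI, so M_B = 806.2/5.333 = 151.2 kN·m (hogging).
Span AB, ΣM about A with M_B applied at B: R_B^{AB}·10 = 833.3 + 151.2, so R_B^{AB} = 98.45 kN and R_A = 125 − 98.45 = 26.55 kN.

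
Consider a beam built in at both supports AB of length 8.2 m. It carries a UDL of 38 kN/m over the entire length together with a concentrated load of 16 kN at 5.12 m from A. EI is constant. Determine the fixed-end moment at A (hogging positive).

M_A = 224.5 kN·m

Release both end moments; the primary structure is a simply-supported span AB with redundants M_A and M_B.
On the primary (simply-supported) span, the end slopes from the loading are:
  at A: UDL 38: wL³/(24EI) = 873/EI
  at B: UDL 38: wL³/(24EI) = 873/EI
  at A: point load 16 at a = 5.12: Pab(L + b)/(6LEI) = 57.85/EI
  at B: point load 16 at a = 5.12: Pab(L + a)/(6LEI) = 68.31/EI
  θ_A0 = 930.8/EI,  θ_B0 = 941.3/EI
Flexibility coefficients: a unit moment at one end gives L/(3EI) there and L/(6EI) at the far end, so f₁₁ = f₂₂ = 2.733/EI and f₁₂ = f₂₁ = 1.367/EI.
Compatibility — zero rotation at each built-in end:
  2.733 M_A + 1.367 M_B = 930.8
  1.367 M_A + 2.733 M_B = 941.3
Solving the pair gives M_A = 224.5 kN·m and M_B = 232.1 kN·m (hogging).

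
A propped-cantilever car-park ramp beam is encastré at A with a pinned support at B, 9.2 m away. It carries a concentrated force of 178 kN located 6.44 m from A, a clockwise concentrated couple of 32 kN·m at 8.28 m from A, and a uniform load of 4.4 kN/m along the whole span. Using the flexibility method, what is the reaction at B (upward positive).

R_B = 120.6 kN

Choose R_B as the redundant. The primary structure is the cantilever fixed at A.
Deflection at B on the released cantilever, summing each load's contribution:
  point load 178 at a = 6.44: Pa²(3L − a)/(6EI) = 26035/EI
  clockwise couple 32 at a = 8.28: M₀a(2L − a)/(2EI) = 1341/EI
  UDL 4.4: wL⁴/(8EI) = 3940/EI
  δ_0 = 31316/EI
Tip deflection under a unit load at B: L³/(3EI) = 259.6/EI.
The prop prevents deflection at B: R_B = δ_0/δ_{BB} = 31316/259.6 = 120.6 kN.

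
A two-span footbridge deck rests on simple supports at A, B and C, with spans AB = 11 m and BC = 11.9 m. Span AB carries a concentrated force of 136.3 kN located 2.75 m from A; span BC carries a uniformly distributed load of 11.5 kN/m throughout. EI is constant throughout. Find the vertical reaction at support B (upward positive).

Release continuity at B by inserting a hinge; the redundant is the internal moment M_B. The primary structure is two simply-supported spans AB and BC.
Discontinuity in slope at B on the released structure — sum the simple-span end rotations:
  span AB: point load 136.3 at a = 2.75: Pab(L + a)/(6LEI) = 644.2/EI
  span BC: UDL 11.5: wL³/(24EI) = 807.5/EI
  relative rotation θ_0 = (644.2 + 807.5)/EI = 1452/EI
A unit hogging moment at B produces rotation L₁/(3EI) + L₂/(3EI) = 7.633/EI.
Slope continuity at B: θ_0 = M_B·7.633/EI, so M_B = 1452/7.633 = 190.2 kN·m (hogging).
Span AB, ΣM about A with M_B applied at B: R_B^{AB}·11 = 374.8 + 190.2, so R_B^{AB} = 51.36 kN and R_A = 136.3 − 51.36 = 84.94 kN.
Span BC, ΣM about C: R_B^{BC}·11.9 = 814.3 + 190.2, so R_B^{BC} = 84.41 kN and R_C = 136.8 − 84.41 = 52.44 kN.
R_B = 51.36 + 84.41 = 135.8 kN.

R_B = 135.8 kN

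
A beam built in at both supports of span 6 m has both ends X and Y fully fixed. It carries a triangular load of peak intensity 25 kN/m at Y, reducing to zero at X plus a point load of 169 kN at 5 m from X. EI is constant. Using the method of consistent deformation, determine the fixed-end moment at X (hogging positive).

M_X = 53.47 kN·m

Release both end moments; the primary structure is a simply-supported span XY with redundants M_X and M_Y.
End rotations of the released simple span under the applied load (×1/EI):
  at X: triangular load, peak 25: 7w₀L³/(360EI) = 105/EI
  at Y: triangular load, peak 25: w₀L³/(45EI) = 120/EI
  at X: point load 169 at a = 5: Pab(L + b)/(6LEI) = 164.3/EI
  at Y: point load 169 at a = 5: Pab(L + a)/(6LEI) = 258.2/EI
  θ_X0 = 269.3/EI,  θ_Y0 = 378.2/EI
Flexibility coefficients: a unit moment at one end gives L/(3EI) there and L/(6EI) at the far end, so f₁₁ = f₂₂ = 2/EI and f₁₂ = f₂₁ = 1/EI.
Compatibility — zero rotation at each built-in end:
  2 M_X + 1 M_Y = 269.3
  1 M_X + 2 M_Y = 378.2
Solving the pair gives M_X = 53.47 kN·m and M_Y = 162.4 kN·m (hogging).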